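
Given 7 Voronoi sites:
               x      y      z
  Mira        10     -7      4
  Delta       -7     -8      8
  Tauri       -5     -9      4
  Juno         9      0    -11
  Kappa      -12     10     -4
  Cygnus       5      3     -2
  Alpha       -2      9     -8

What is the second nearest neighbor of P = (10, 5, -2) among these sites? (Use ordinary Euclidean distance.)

Since √ is increasing, it suffices to compare squared distances:
d²(P, Mira) = (10−10)² + (5−(-7))² + (-2−4)² = 0 + 144 + 36 = 180
d²(P, Delta) = (10−(-7))² + (5−(-8))² + (-2−8)² = 289 + 169 + 100 = 558
d²(P, Tauri) = (10−(-5))² + (5−(-9))² + (-2−4)² = 225 + 196 + 36 = 457
d²(P, Juno) = (10−9)² + (5−0)² + (-2−(-11))² = 1 + 25 + 81 = 107
d²(P, Kappa) = (10−(-12))² + (5−10)² + (-2−(-4))² = 484 + 25 + 4 = 513
d²(P, Cygnus) = (10−5)² + (5−3)² + (-2−(-2))² = 25 + 4 + 0 = 29
d²(P, Alpha) = (10−(-2))² + (5−9)² + (-2−(-8))² = 144 + 16 + 36 = 196
Sorted ascending: Cygnus, Juno, Mira, … — the second-nearest is Juno.

Juno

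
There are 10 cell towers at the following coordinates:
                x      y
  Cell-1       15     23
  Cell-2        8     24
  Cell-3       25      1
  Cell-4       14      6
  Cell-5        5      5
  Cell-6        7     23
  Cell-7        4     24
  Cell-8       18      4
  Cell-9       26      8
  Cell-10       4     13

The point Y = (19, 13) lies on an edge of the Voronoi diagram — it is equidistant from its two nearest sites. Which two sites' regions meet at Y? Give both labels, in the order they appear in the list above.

Squared distances from Y to each site:
d²(Y, Cell-1) = (19−15)² + (13−23)² = 16 + 100 = 116
d²(Y, Cell-2) = (19−8)² + (13−24)² = 121 + 121 = 242
d²(Y, Cell-3) = (19−25)² + (13−1)² = 36 + 144 = 180
d²(Y, Cell-4) = (19−14)² + (13−6)² = 25 + 49 = 74
d²(Y, Cell-5) = (19−5)² + (13−5)² = 196 + 64 = 260
d²(Y, Cell-6) = (19−7)² + (13−23)² = 144 + 100 = 244
d²(Y, Cell-7) = (19−4)² + (13−24)² = 225 + 121 = 346
d²(Y, Cell-8) = (19−18)² + (13−4)² = 1 + 81 = 82
d²(Y, Cell-9) = (19−26)² + (13−8)² = 49 + 25 = 74
d²(Y, Cell-10) = (19−4)² + (13−13)² = 225 + 0 = 225
Y is equidistant from Cell-4 and Cell-9 (both at squared distance 74), and every other site is strictly farther — so Y lies on the Cell-4–Cell-9 Voronoi edge.

Cell-4 and Cell-9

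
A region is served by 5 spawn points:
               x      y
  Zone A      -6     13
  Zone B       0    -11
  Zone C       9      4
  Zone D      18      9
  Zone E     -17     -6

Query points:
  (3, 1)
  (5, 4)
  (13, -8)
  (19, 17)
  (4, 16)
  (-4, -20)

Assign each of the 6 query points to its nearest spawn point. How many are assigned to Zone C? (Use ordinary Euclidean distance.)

3

(3, 1) — d² to each: Zone A:225, Zone B:153, Zone C:45, Zone D:289, Zone E:449 → nearest is Zone C
(5, 4) — d² to each: Zone A:202, Zone B:250, Zone C:16, Zone D:194, Zone E:584 → nearest is Zone C
(13, -8) — d² to each: Zone A:802, Zone B:178, Zone C:160, Zone D:314, Zone E:904 → nearest is Zone C
(19, 17) — d² to each: Zone A:641, Zone B:1145, Zone C:269, Zone D:65, Zone E:1825 → nearest is Zone D
(4, 16) — d² to each: Zone A:109, Zone B:745, Zone C:169, Zone D:245, Zone E:925 → nearest is Zone A
(-4, -20) — d² to each: Zone A:1093, Zone B:97, Zone C:745, Zone D:1325, Zone E:365 → nearest is Zone B
3 of the 6 points have Zone C as nearest.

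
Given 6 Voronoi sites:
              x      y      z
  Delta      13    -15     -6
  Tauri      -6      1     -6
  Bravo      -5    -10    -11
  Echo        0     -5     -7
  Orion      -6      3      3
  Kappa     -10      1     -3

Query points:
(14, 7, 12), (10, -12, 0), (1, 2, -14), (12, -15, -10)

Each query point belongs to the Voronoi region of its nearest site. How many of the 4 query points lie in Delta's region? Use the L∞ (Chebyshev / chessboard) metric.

(14, 7, 12) — d to each: Delta:22, Tauri:20, Bravo:23, Echo:19, Orion:20, Kappa:24 → nearest is Echo
(10, -12, 0) — d to each: Delta:6, Tauri:16, Bravo:15, Echo:10, Orion:16, Kappa:20 → nearest is Delta
(1, 2, -14) — d to each: Delta:17, Tauri:8, Bravo:12, Echo:7, Orion:17, Kappa:11 → nearest is Echo
(12, -15, -10) — d to each: Delta:4, Tauri:18, Bravo:17, Echo:12, Orion:18, Kappa:22 → nearest is Delta
2 of the 4 points have Delta as nearest.

2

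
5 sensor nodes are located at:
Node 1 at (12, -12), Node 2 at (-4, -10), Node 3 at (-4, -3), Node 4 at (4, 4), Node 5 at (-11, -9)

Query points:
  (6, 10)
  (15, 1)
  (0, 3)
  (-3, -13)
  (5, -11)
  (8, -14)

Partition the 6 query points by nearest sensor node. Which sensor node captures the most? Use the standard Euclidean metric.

(6, 10) — d² to each: Node 1:520, Node 2:500, Node 3:269, Node 4:40, Node 5:650 → nearest is Node 4
(15, 1) — d² to each: Node 1:178, Node 2:482, Node 3:377, Node 4:130, Node 5:776 → nearest is Node 4
(0, 3) — d² to each: Node 1:369, Node 2:185, Node 3:52, Node 4:17, Node 5:265 → nearest is Node 4
(-3, -13) — d² to each: Node 1:226, Node 2:10, Node 3:101, Node 4:338, Node 5:80 → nearest is Node 2
(5, -11) — d² to each: Node 1:50, Node 2:82, Node 3:145, Node 4:226, Node 5:260 → nearest is Node 1
(8, -14) — d² to each: Node 1:20, Node 2:160, Node 3:265, Node 4:340, Node 5:386 → nearest is Node 1
Tally — Node 1:2, Node 2:1, Node 4:3. Node 4 captures the most (3).

Node 4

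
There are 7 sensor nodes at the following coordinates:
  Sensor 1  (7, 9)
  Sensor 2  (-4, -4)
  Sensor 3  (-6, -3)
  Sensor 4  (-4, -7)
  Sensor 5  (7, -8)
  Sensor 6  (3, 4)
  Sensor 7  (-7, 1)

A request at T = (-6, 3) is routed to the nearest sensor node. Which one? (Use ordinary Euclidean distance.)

Sensor 7

Since √ is increasing, it suffices to compare squared distances:
d²(T, Sensor 1) = (-6−7)² + (3−9)² = 169 + 36 = 205
d²(T, Sensor 2) = (-6−(-4))² + (3−(-4))² = 4 + 49 = 53
d²(T, Sensor 3) = (-6−(-6))² + (3−(-3))² = 0 + 36 = 36
d²(T, Sensor 4) = (-6−(-4))² + (3−(-7))² = 4 + 100 = 104
d²(T, Sensor 5) = (-6−7)² + (3−(-8))² = 169 + 121 = 290
d²(T, Sensor 6) = (-6−3)² + (3−4)² = 81 + 1 = 82
d²(T, Sensor 7) = (-6−(-7))² + (3−1)² = 1 + 4 = 5
Minimum is at Sensor 7.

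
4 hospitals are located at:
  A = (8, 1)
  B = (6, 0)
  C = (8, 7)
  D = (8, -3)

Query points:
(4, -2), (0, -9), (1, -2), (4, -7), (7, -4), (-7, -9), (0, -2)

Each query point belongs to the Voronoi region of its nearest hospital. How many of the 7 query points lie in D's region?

3

(4, -2) — d² to each: A:25, B:8, C:97, D:17 → nearest is B
(0, -9) — d² to each: A:164, B:117, C:320, D:100 → nearest is D
(1, -2) — d² to each: A:58, B:29, C:130, D:50 → nearest is B
(4, -7) — d² to each: A:80, B:53, C:212, D:32 → nearest is D
(7, -4) — d² to each: A:26, B:17, C:122, D:2 → nearest is D
(-7, -9) — d² to each: A:325, B:250, C:481, D:261 → nearest is B
(0, -2) — d² to each: A:73, B:40, C:145, D:65 → nearest is B
3 of the 7 points have D as nearest.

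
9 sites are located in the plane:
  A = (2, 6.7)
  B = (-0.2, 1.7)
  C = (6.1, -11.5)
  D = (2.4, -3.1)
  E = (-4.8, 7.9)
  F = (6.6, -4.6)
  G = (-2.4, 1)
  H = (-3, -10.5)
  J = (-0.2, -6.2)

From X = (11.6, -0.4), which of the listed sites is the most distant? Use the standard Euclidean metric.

Squared Euclidean distances:
|XA|² = (11.6−2)² + (-0.4−6.7)² = 92.16 + 50.41 = 142.57
|XB|² = (11.6−(-0.2))² + (-0.4−1.7)² = 139.24 + 4.41 = 143.65
|XC|² = (11.6−6.1)² + (-0.4−(-11.5))² = 30.25 + 123.21 = 153.46
|XD|² = (11.6−2.4)² + (-0.4−(-3.1))² = 84.64 + 7.29 = 91.93
|XE|² = (11.6−(-4.8))² + (-0.4−7.9)² = 268.96 + 68.89 = 337.85
|XF|² = (11.6−6.6)² + (-0.4−(-4.6))² = 25 + 17.64 = 42.64
|XG|² = (11.6−(-2.4))² + (-0.4−1)² = 196 + 1.96 = 197.96
|XH|² = (11.6−(-3))² + (-0.4−(-10.5))² = 213.16 + 102.01 = 315.17
|XJ|² = (11.6−(-0.2))² + (-0.4−(-6.2))² = 139.24 + 33.64 = 172.88
The largest is to E.

E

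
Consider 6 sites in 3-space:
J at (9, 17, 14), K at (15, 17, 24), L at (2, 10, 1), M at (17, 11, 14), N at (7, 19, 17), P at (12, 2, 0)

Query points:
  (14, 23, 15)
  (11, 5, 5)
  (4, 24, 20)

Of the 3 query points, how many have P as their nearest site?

(14, 23, 15) — d² to each: J:62, K:118, L:509, M:154, N:69, P:670 → nearest is J
(11, 5, 5) — d² to each: J:229, K:521, L:122, M:153, N:356, P:35 → nearest is P
(4, 24, 20) — d² to each: J:110, K:186, L:561, M:374, N:43, P:948 → nearest is N
1 of the 3 points has P as nearest.

1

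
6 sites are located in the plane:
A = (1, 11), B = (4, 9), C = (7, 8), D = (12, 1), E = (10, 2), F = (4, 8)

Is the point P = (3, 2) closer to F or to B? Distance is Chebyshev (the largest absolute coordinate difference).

d(P,F) = max(1, 6) = 6
d(P,B) = max(1, 7) = 7
6 < 7, so F is closer.

F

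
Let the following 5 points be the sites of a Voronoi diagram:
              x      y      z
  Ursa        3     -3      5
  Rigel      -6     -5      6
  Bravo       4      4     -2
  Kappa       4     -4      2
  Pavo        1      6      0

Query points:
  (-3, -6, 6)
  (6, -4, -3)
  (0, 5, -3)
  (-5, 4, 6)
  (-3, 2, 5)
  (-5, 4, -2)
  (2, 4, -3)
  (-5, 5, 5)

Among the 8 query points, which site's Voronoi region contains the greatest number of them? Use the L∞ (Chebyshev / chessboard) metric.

(-3, -6, 6) — d to each: Ursa:6, Rigel:3, Bravo:10, Kappa:7, Pavo:12 → nearest is Rigel
(6, -4, -3) — d to each: Ursa:8, Rigel:12, Bravo:8, Kappa:5, Pavo:10 → nearest is Kappa
(0, 5, -3) — d to each: Ursa:8, Rigel:10, Bravo:4, Kappa:9, Pavo:3 → nearest is Pavo
(-5, 4, 6) — d to each: Ursa:8, Rigel:9, Bravo:9, Kappa:9, Pavo:6 → nearest is Pavo
(-3, 2, 5) — d to each: Ursa:6, Rigel:7, Bravo:7, Kappa:7, Pavo:5 → nearest is Pavo
(-5, 4, -2) — d to each: Ursa:8, Rigel:9, Bravo:9, Kappa:9, Pavo:6 → nearest is Pavo
(2, 4, -3) — d to each: Ursa:8, Rigel:9, Bravo:2, Kappa:8, Pavo:3 → nearest is Bravo
(-5, 5, 5) — d to each: Ursa:8, Rigel:10, Bravo:9, Kappa:9, Pavo:6 → nearest is Pavo
Tally — Rigel:1, Bravo:1, Kappa:1, Pavo:5. Pavo captures the most (5).

Pavo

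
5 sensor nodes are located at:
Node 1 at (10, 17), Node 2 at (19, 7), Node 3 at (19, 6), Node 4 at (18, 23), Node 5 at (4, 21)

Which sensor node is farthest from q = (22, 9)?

Node 5

Compare squared distances (the ordering matches that of the actual distances):
d²(q, Node 1) = (22−10)² + (9−17)² = 144 + 64 = 208
d²(q, Node 2) = (22−19)² + (9−7)² = 9 + 4 = 13
d²(q, Node 3) = (22−19)² + (9−6)² = 9 + 9 = 18
d²(q, Node 4) = (22−18)² + (9−23)² = 16 + 196 = 212
d²(q, Node 5) = (22−4)² + (9−21)² = 324 + 144 = 468
The largest is to Node 5.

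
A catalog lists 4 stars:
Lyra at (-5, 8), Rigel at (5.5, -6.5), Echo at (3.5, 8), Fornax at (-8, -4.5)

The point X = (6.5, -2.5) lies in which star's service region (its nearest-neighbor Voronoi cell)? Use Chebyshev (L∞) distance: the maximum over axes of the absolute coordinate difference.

d(X, Lyra) = max(11.5, 10.5) = 11.5
d(X, Rigel) = max(1, 4) = 4
d(X, Echo) = max(3, 10.5) = 10.5
d(X, Fornax) = max(14.5, 2) = 14.5
Rigel is nearest.

Rigel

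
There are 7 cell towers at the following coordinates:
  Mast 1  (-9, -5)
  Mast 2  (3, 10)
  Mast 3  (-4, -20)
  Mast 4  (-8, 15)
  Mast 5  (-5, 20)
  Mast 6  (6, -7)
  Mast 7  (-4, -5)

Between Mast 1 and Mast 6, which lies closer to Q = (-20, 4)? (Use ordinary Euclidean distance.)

Mast 1

Compare squared distances:
d²(Q, Mast 1) = (-20−(-9))² + (4−(-5))² = 121 + 81 = 202
d²(Q, Mast 6) = (-20−6)² + (4−(-7))² = 676 + 121 = 797
202 < 797, so Mast 1 is closer.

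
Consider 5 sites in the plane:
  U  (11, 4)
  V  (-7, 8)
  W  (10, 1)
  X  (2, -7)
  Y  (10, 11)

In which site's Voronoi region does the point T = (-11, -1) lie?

V

Since √ is increasing, it suffices to compare squared distances:
|TU|² = 484 + 25 = 509
|TV|² = 16 + 81 = 97
|TW|² = 441 + 4 = 445
|TX|² = 169 + 36 = 205
|TY|² = 441 + 144 = 585
Minimum is at V.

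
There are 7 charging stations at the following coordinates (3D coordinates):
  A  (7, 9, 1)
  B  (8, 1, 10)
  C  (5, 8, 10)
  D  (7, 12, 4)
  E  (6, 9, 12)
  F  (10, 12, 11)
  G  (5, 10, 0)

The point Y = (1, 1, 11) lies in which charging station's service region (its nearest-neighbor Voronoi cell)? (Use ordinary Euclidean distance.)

Squared Euclidean distances:
|YA|² = (1−7)² + (1−9)² + (11−1)² = 36 + 64 + 100 = 200
|YB|² = (1−8)² + (1−1)² + (11−10)² = 49 + 0 + 1 = 50
|YC|² = (1−5)² + (1−8)² + (11−10)² = 16 + 49 + 1 = 66
|YD|² = (1−7)² + (1−12)² + (11−4)² = 36 + 121 + 49 = 206
|YE|² = (1−6)² + (1−9)² + (11−12)² = 25 + 64 + 1 = 90
|YF|² = (1−10)² + (1−12)² + (11−11)² = 81 + 121 + 0 = 202
|YG|² = (1−5)² + (1−10)² + (11−0)² = 16 + 81 + 121 = 218
The smallest is to B, so Y lies in the Voronoi region of B.

B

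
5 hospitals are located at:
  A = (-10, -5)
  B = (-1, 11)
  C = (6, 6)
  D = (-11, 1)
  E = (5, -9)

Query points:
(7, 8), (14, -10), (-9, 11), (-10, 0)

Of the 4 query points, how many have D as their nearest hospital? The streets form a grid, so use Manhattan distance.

(7, 8) — d to each: A:30, B:11, C:3, D:25, E:19 → nearest is C
(14, -10) — d to each: A:29, B:36, C:24, D:36, E:10 → nearest is E
(-9, 11) — d to each: A:17, B:8, C:20, D:12, E:34 → nearest is B
(-10, 0) — d to each: A:5, B:20, C:22, D:2, E:24 → nearest is D
1 of the 4 points has D as nearest.

1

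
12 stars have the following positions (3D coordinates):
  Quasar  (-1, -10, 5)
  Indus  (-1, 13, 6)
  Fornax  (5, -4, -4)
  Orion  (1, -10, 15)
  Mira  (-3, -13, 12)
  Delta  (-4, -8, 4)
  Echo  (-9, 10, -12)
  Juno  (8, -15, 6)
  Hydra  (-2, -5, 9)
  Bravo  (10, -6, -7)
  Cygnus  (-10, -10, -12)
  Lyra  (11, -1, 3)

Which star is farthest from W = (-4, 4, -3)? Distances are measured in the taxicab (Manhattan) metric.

Juno

d(W, Quasar) = |-4−(-1)| + |4−(-10)| + |-3−5| = 3 + 14 + 8 = 25
d(W, Indus) = |-4−(-1)| + |4−13| + |-3−6| = 3 + 9 + 9 = 21
d(W, Fornax) = |-4−5| + |4−(-4)| + |-3−(-4)| = 9 + 8 + 1 = 18
d(W, Orion) = |-4−1| + |4−(-10)| + |-3−15| = 5 + 14 + 18 = 37
d(W, Mira) = |-4−(-3)| + |4−(-13)| + |-3−12| = 1 + 17 + 15 = 33
d(W, Delta) = |-4−(-4)| + |4−(-8)| + |-3−4| = 0 + 12 + 7 = 19
d(W, Echo) = |-4−(-9)| + |4−10| + |-3−(-12)| = 5 + 6 + 9 = 20
d(W, Juno) = |-4−8| + |4−(-15)| + |-3−6| = 12 + 19 + 9 = 40
d(W, Hydra) = |-4−(-2)| + |4−(-5)| + |-3−9| = 2 + 9 + 12 = 23
d(W, Bravo) = |-4−10| + |4−(-6)| + |-3−(-7)| = 14 + 10 + 4 = 28
d(W, Cygnus) = |-4−(-10)| + |4−(-10)| + |-3−(-12)| = 6 + 14 + 9 = 29
d(W, Lyra) = |-4−11| + |4−(-1)| + |-3−3| = 15 + 5 + 6 = 26
The largest is to Juno.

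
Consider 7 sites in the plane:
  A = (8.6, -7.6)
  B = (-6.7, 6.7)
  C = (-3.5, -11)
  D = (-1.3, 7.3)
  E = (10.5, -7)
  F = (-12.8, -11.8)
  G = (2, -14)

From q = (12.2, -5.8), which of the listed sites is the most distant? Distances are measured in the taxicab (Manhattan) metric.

d(q,A) = |12.2−8.6| + |-5.8−(-7.6)| = 3.6 + 1.8 = 5.4
d(q,B) = |12.2−(-6.7)| + |-5.8−6.7| = 18.9 + 12.5 = 31.4
d(q,C) = |12.2−(-3.5)| + |-5.8−(-11)| = 15.7 + 5.2 = 20.9
d(q,D) = |12.2−(-1.3)| + |-5.8−7.3| = 13.5 + 13.1 = 26.6
d(q,E) = |12.2−10.5| + |-5.8−(-7)| = 1.7 + 1.2 = 2.9
d(q,F) = |12.2−(-12.8)| + |-5.8−(-11.8)| = 25 + 6 = 31
d(q,G) = |12.2−2| + |-5.8−(-14)| = 10.2 + 8.2 = 18.4
The largest is to B.

B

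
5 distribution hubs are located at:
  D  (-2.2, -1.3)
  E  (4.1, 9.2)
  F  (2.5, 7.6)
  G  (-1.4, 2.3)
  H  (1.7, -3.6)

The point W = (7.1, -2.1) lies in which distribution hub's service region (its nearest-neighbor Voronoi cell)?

H

Since √ is increasing, it suffices to compare squared distances:
|WD|² = (7.1−(-2.2))² + (-2.1−(-1.3))² = 86.49 + 0.64 = 87.13
|WE|² = (7.1−4.1)² + (-2.1−9.2)² = 9 + 127.69 = 136.69
|WF|² = (7.1−2.5)² + (-2.1−7.6)² = 21.16 + 94.09 = 115.25
|WG|² = (7.1−(-1.4))² + (-2.1−2.3)² = 72.25 + 19.36 = 91.61
|WH|² = (7.1−1.7)² + (-2.1−(-3.6))² = 29.16 + 2.25 = 31.41
Minimum is at H.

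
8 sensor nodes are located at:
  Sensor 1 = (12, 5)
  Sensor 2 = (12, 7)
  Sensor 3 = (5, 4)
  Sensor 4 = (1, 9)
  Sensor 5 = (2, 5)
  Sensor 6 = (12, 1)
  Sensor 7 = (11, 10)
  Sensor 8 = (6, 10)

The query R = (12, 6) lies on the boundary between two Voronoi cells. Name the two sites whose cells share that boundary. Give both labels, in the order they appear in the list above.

Sensor 1 and Sensor 2

Squared distances from R to each site:
d²(R, Sensor 1) = (12−12)² + (6−5)² = 0 + 1 = 1
d²(R, Sensor 2) = (12−12)² + (6−7)² = 0 + 1 = 1
d²(R, Sensor 3) = (12−5)² + (6−4)² = 49 + 4 = 53
d²(R, Sensor 4) = (12−1)² + (6−9)² = 121 + 9 = 130
d²(R, Sensor 5) = (12−2)² + (6−5)² = 100 + 1 = 101
d²(R, Sensor 6) = (12−12)² + (6−1)² = 0 + 25 = 25
d²(R, Sensor 7) = (12−11)² + (6−10)² = 1 + 16 = 17
d²(R, Sensor 8) = (12−6)² + (6−10)² = 36 + 16 = 52
R is equidistant from Sensor 1 and Sensor 2 (both at squared distance 1), and every other site is strictly farther — so R lies on the Sensor 1–Sensor 2 Voronoi edge.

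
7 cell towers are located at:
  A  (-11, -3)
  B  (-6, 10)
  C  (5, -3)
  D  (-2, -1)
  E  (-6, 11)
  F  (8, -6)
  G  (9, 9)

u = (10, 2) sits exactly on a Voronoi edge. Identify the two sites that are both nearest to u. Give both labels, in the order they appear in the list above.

Squared distances from u to each site:
|uA|² = (10−(-11))² + (2−(-3))² = 441 + 25 = 466
|uB|² = (10−(-6))² + (2−10)² = 256 + 64 = 320
|uC|² = (10−5)² + (2−(-3))² = 25 + 25 = 50
|uD|² = (10−(-2))² + (2−(-1))² = 144 + 9 = 153
|uE|² = (10−(-6))² + (2−11)² = 256 + 81 = 337
|uF|² = (10−8)² + (2−(-6))² = 4 + 64 = 68
|uG|² = (10−9)² + (2−9)² = 1 + 49 = 50
u is equidistant from C and G (both at squared distance 50), and every other site is strictly farther — so u lies on the C–G Voronoi edge.

C and G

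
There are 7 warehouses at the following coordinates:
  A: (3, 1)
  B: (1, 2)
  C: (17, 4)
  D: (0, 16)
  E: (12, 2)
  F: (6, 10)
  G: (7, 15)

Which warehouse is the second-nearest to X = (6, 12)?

Squared Euclidean distances:
|XA|² = 9 + 121 = 130
|XB|² = 25 + 100 = 125
|XC|² = 121 + 64 = 185
|XD|² = 36 + 16 = 52
|XE|² = 36 + 100 = 136
|XF|² = 0 + 4 = 4
|XG|² = 1 + 9 = 10
Sorted ascending: F, G, D, … — the second-nearest is G.

G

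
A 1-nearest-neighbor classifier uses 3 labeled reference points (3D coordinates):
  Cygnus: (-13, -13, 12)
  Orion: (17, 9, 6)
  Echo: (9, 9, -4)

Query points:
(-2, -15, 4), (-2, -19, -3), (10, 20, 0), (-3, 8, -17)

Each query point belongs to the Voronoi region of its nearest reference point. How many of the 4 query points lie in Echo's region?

(-2, -15, 4) — d² to each: Cygnus:189, Orion:941, Echo:761 → nearest is Cygnus
(-2, -19, -3) — d² to each: Cygnus:382, Orion:1226, Echo:906 → nearest is Cygnus
(10, 20, 0) — d² to each: Cygnus:1762, Orion:206, Echo:138 → nearest is Echo
(-3, 8, -17) — d² to each: Cygnus:1382, Orion:930, Echo:314 → nearest is Echo
2 of the 4 points have Echo as nearest.

2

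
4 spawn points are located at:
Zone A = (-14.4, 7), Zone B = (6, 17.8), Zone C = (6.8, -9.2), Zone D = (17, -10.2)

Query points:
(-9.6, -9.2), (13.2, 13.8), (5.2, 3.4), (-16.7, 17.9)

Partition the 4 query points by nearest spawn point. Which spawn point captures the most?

Zone C

(-9.6, -9.2) — d² to each: Zone A:285.48, Zone B:972.36, Zone C:268.96, Zone D:708.56 → nearest is Zone C
(13.2, 13.8) — d² to each: Zone A:808, Zone B:67.84, Zone C:569.96, Zone D:590.44 → nearest is Zone B
(5.2, 3.4) — d² to each: Zone A:397.12, Zone B:208, Zone C:161.32, Zone D:324.2 → nearest is Zone C
(-16.7, 17.9) — d² to each: Zone A:124.1, Zone B:515.3, Zone C:1286.66, Zone D:1925.3 → nearest is Zone A
Tally — Zone A:1, Zone B:1, Zone C:2. Zone C captures the most (2).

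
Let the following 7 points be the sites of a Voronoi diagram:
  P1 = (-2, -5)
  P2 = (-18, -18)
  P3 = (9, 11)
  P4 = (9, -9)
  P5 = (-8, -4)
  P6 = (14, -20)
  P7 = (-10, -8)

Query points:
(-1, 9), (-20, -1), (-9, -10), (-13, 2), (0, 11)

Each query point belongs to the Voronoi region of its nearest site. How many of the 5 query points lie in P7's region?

2

(-1, 9) — d² to each: P1:197, P2:1018, P3:104, P4:424, P5:218, P6:1066, P7:370 → nearest is P3
(-20, -1) — d² to each: P1:340, P2:293, P3:985, P4:905, P5:153, P6:1517, P7:149 → nearest is P7
(-9, -10) — d² to each: P1:74, P2:145, P3:765, P4:325, P5:37, P6:629, P7:5 → nearest is P7
(-13, 2) — d² to each: P1:170, P2:425, P3:565, P4:605, P5:61, P6:1213, P7:109 → nearest is P5
(0, 11) — d² to each: P1:260, P2:1165, P3:81, P4:481, P5:289, P6:1157, P7:461 → nearest is P3
2 of the 5 points have P7 as nearest.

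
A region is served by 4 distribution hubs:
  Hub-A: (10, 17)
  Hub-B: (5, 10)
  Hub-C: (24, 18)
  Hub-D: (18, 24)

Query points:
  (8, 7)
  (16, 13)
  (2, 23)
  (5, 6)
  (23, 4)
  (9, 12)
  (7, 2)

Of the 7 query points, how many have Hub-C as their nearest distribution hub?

(8, 7) — d² to each: Hub-A:104, Hub-B:18, Hub-C:377, Hub-D:389 → nearest is Hub-B
(16, 13) — d² to each: Hub-A:52, Hub-B:130, Hub-C:89, Hub-D:125 → nearest is Hub-A
(2, 23) — d² to each: Hub-A:100, Hub-B:178, Hub-C:509, Hub-D:257 → nearest is Hub-A
(5, 6) — d² to each: Hub-A:146, Hub-B:16, Hub-C:505, Hub-D:493 → nearest is Hub-B
(23, 4) — d² to each: Hub-A:338, Hub-B:360, Hub-C:197, Hub-D:425 → nearest is Hub-C
(9, 12) — d² to each: Hub-A:26, Hub-B:20, Hub-C:261, Hub-D:225 → nearest is Hub-B
(7, 2) — d² to each: Hub-A:234, Hub-B:68, Hub-C:545, Hub-D:605 → nearest is Hub-B
1 of the 7 points has Hub-C as nearest.

1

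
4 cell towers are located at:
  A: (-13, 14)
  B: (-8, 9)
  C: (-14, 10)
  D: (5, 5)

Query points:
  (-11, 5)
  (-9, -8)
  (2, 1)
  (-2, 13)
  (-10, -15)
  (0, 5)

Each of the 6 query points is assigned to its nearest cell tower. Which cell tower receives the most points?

B

(-11, 5) — d² to each: A:85, B:25, C:34, D:256 → nearest is B
(-9, -8) — d² to each: A:500, B:290, C:349, D:365 → nearest is B
(2, 1) — d² to each: A:394, B:164, C:337, D:25 → nearest is D
(-2, 13) — d² to each: A:122, B:52, C:153, D:113 → nearest is B
(-10, -15) — d² to each: A:850, B:580, C:641, D:625 → nearest is B
(0, 5) — d² to each: A:250, B:80, C:221, D:25 → nearest is D
Tally — B:4, D:2. B captures the most (4).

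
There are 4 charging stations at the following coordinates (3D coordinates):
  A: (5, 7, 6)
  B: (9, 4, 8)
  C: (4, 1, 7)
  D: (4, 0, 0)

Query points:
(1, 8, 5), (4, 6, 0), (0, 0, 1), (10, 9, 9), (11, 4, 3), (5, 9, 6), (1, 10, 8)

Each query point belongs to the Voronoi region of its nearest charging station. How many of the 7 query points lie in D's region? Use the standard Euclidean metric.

(1, 8, 5) — d² to each: A:18, B:89, C:62, D:98 → nearest is A
(4, 6, 0) — d² to each: A:38, B:93, C:74, D:36 → nearest is D
(0, 0, 1) — d² to each: A:99, B:146, C:53, D:17 → nearest is D
(10, 9, 9) — d² to each: A:38, B:27, C:104, D:198 → nearest is B
(11, 4, 3) — d² to each: A:54, B:29, C:74, D:74 → nearest is B
(5, 9, 6) — d² to each: A:4, B:45, C:66, D:118 → nearest is A
(1, 10, 8) — d² to each: A:29, B:100, C:91, D:173 → nearest is A
2 of the 7 points have D as nearest.

2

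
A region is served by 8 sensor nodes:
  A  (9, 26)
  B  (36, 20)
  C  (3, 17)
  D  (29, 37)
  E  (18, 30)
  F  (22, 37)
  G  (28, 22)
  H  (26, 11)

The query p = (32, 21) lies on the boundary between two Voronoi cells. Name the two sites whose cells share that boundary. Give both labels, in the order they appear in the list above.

B and G

Squared distances from p to each site:
|pA|² = (32−9)² + (21−26)² = 529 + 25 = 554
|pB|² = (32−36)² + (21−20)² = 16 + 1 = 17
|pC|² = (32−3)² + (21−17)² = 841 + 16 = 857
|pD|² = (32−29)² + (21−37)² = 9 + 256 = 265
|pE|² = (32−18)² + (21−30)² = 196 + 81 = 277
|pF|² = (32−22)² + (21−37)² = 100 + 256 = 356
|pG|² = (32−28)² + (21−22)² = 16 + 1 = 17
|pH|² = (32−26)² + (21−11)² = 36 + 100 = 136
p is equidistant from B and G (both at squared distance 17), and every other site is strictly farther — so p lies on the B–G Voronoi edge.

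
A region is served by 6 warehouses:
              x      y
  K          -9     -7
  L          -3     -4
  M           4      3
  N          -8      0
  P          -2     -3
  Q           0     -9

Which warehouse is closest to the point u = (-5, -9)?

K

Since √ is increasing, it suffices to compare squared distances:
|uK|² = (-5−(-9))² + (-9−(-7))² = 16 + 4 = 20
|uL|² = (-5−(-3))² + (-9−(-4))² = 4 + 25 = 29
|uM|² = (-5−4)² + (-9−3)² = 81 + 144 = 225
|uN|² = (-5−(-8))² + (-9−0)² = 9 + 81 = 90
|uP|² = (-5−(-2))² + (-9−(-3))² = 9 + 36 = 45
|uQ|² = (-5−0)² + (-9−(-9))² = 25 + 0 = 25
The smallest is to K, so u lies in the Voronoi region of K.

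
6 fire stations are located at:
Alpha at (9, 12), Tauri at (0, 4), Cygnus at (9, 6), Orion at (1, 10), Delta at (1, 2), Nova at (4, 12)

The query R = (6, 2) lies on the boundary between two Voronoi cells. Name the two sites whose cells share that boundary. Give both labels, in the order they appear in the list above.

Squared distances from R to each site:
d²(R, Alpha) = (6−9)² + (2−12)² = 9 + 100 = 109
d²(R, Tauri) = (6−0)² + (2−4)² = 36 + 4 = 40
d²(R, Cygnus) = (6−9)² + (2−6)² = 9 + 16 = 25
d²(R, Orion) = (6−1)² + (2−10)² = 25 + 64 = 89
d²(R, Delta) = (6−1)² + (2−2)² = 25 + 0 = 25
d²(R, Nova) = (6−4)² + (2−12)² = 4 + 100 = 104
R is equidistant from Cygnus and Delta (both at squared distance 25), and every other site is strictly farther — so R lies on the Cygnus–Delta Voronoi edge.

Cygnus and Delta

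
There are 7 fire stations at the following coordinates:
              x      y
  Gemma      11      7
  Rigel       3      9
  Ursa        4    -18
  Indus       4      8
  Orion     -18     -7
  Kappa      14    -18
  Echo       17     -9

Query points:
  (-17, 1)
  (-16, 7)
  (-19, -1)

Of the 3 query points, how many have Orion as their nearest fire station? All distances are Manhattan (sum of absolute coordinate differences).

(-17, 1) — d to each: Gemma:34, Rigel:28, Ursa:40, Indus:28, Orion:9, Kappa:50, Echo:44 → nearest is Orion
(-16, 7) — d to each: Gemma:27, Rigel:21, Ursa:45, Indus:21, Orion:16, Kappa:55, Echo:49 → nearest is Orion
(-19, -1) — d to each: Gemma:38, Rigel:32, Ursa:40, Indus:32, Orion:7, Kappa:50, Echo:44 → nearest is Orion
3 of the 3 points have Orion as nearest.

3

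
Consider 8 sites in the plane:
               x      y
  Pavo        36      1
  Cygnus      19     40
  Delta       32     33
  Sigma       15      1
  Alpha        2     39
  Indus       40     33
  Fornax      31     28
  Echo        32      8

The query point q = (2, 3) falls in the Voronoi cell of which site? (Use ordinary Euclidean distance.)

Since √ is increasing, it suffices to compare squared distances:
d²(q, Pavo) = 1156 + 4 = 1160
d²(q, Cygnus) = 289 + 1369 = 1658
d²(q, Delta) = 900 + 900 = 1800
d²(q, Sigma) = 169 + 4 = 173
d²(q, Alpha) = 0 + 1296 = 1296
d²(q, Indus) = 1444 + 900 = 2344
d²(q, Fornax) = 841 + 625 = 1466
d²(q, Echo) = 900 + 25 = 925
Sigma is nearest.

Sigma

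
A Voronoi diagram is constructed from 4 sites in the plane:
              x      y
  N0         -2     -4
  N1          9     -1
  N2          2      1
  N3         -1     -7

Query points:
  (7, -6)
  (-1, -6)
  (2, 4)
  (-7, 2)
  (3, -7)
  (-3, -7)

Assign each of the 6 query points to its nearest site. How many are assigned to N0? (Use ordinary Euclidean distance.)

(7, -6) — d² to each: N0:85, N1:29, N2:74, N3:65 → nearest is N1
(-1, -6) — d² to each: N0:5, N1:125, N2:58, N3:1 → nearest is N3
(2, 4) — d² to each: N0:80, N1:74, N2:9, N3:130 → nearest is N2
(-7, 2) — d² to each: N0:61, N1:265, N2:82, N3:117 → nearest is N0
(3, -7) — d² to each: N0:34, N1:72, N2:65, N3:16 → nearest is N3
(-3, -7) — d² to each: N0:10, N1:180, N2:89, N3:4 → nearest is N3
1 of the 6 points has N0 as nearest.

1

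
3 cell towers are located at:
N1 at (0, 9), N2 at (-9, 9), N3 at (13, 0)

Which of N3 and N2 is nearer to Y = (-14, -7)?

Compare squared distances:
|YN3|² = (-14−13)² + (-7−0)² = 729 + 49 = 778
|YN2|² = (-14−(-9))² + (-7−9)² = 25 + 256 = 281
778 > 281, so N2 is closer.

N2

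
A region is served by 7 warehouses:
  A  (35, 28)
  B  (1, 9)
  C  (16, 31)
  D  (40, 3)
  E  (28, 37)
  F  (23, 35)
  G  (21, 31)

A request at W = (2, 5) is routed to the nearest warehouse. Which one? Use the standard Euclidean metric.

B

Compare squared distances (the ordering matches that of the actual distances):
|WA|² = (2−35)² + (5−28)² = 1089 + 529 = 1618
|WB|² = (2−1)² + (5−9)² = 1 + 16 = 17
|WC|² = (2−16)² + (5−31)² = 196 + 676 = 872
|WD|² = (2−40)² + (5−3)² = 1444 + 4 = 1448
|WE|² = (2−28)² + (5−37)² = 676 + 1024 = 1700
|WF|² = (2−23)² + (5−35)² = 441 + 900 = 1341
|WG|² = (2−21)² + (5−31)² = 361 + 676 = 1037
Minimum is at B.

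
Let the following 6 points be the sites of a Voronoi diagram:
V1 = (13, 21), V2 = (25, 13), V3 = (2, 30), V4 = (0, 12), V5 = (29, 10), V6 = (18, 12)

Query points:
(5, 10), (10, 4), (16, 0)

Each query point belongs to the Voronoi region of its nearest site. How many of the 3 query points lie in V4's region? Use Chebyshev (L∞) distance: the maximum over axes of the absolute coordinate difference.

(5, 10) — d to each: V1:11, V2:20, V3:20, V4:5, V5:24, V6:13 → nearest is V4
(10, 4) — d to each: V1:17, V2:15, V3:26, V4:10, V5:19, V6:8 → nearest is V6
(16, 0) — d to each: V1:21, V2:13, V3:30, V4:16, V5:13, V6:12 → nearest is V6
1 of the 3 points has V4 as nearest.

1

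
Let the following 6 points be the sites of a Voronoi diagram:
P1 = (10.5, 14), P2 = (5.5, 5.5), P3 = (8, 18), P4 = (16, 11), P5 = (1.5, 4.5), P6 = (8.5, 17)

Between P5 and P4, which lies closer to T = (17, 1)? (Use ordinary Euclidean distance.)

P4

Compare squared distances:
|TP5|² = (17−1.5)² + (1−4.5)² = 240.25 + 12.25 = 252.5
|TP4|² = (17−16)² + (1−11)² = 1 + 100 = 101
252.5 > 101, so P4 is closer.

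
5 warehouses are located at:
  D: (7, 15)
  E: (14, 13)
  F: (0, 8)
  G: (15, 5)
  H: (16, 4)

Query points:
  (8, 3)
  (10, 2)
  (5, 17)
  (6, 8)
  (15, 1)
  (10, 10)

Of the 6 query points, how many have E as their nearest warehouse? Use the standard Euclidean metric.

(8, 3) — d² to each: D:145, E:136, F:89, G:53, H:65 → nearest is G
(10, 2) — d² to each: D:178, E:137, F:136, G:34, H:40 → nearest is G
(5, 17) — d² to each: D:8, E:97, F:106, G:244, H:290 → nearest is D
(6, 8) — d² to each: D:50, E:89, F:36, G:90, H:116 → nearest is F
(15, 1) — d² to each: D:260, E:145, F:274, G:16, H:10 → nearest is H
(10, 10) — d² to each: D:34, E:25, F:104, G:50, H:72 → nearest is E
1 of the 6 points has E as nearest.

1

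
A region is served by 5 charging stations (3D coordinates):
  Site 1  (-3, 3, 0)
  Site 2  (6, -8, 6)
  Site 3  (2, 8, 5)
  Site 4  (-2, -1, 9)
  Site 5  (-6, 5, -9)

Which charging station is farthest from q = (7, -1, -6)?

Site 4

Compare squared distances (the ordering matches that of the actual distances):
d²(q, Site 1) = (7−(-3))² + (-1−3)² + (-6−0)² = 100 + 16 + 36 = 152
d²(q, Site 2) = (7−6)² + (-1−(-8))² + (-6−6)² = 1 + 49 + 144 = 194
d²(q, Site 3) = (7−2)² + (-1−8)² + (-6−5)² = 25 + 81 + 121 = 227
d²(q, Site 4) = (7−(-2))² + (-1−(-1))² + (-6−9)² = 81 + 0 + 225 = 306
d²(q, Site 5) = (7−(-6))² + (-1−5)² + (-6−(-9))² = 169 + 36 + 9 = 214
The largest is to Site 4.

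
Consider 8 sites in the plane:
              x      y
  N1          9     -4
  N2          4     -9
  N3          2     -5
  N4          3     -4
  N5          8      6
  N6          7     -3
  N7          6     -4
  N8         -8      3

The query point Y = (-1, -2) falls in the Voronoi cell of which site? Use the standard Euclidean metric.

Since √ is increasing, it suffices to compare squared distances:
|YN1|² = 100 + 4 = 104
|YN2|² = 25 + 49 = 74
|YN3|² = 9 + 9 = 18
|YN4|² = 16 + 4 = 20
|YN5|² = 81 + 64 = 145
|YN6|² = 64 + 1 = 65
|YN7|² = 49 + 4 = 53
|YN8|² = 49 + 25 = 74
N3 is nearest.

N3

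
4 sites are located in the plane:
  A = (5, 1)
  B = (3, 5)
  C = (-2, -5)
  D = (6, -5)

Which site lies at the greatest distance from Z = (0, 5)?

Since √ is increasing, it suffices to compare squared distances:
|ZA|² = (0−5)² + (5−1)² = 25 + 16 = 41
|ZB|² = (0−3)² + (5−5)² = 9 + 0 = 9
|ZC|² = (0−(-2))² + (5−(-5))² = 4 + 100 = 104
|ZD|² = (0−6)² + (5−(-5))² = 36 + 100 = 136
The largest is to D.

D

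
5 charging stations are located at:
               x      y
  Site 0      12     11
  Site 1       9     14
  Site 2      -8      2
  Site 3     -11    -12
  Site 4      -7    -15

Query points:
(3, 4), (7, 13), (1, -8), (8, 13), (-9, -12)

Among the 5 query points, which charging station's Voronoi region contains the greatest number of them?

(3, 4) — d² to each: Site 0:130, Site 1:136, Site 2:125, Site 3:452, Site 4:461 → nearest is Site 2
(7, 13) — d² to each: Site 0:29, Site 1:5, Site 2:346, Site 3:949, Site 4:980 → nearest is Site 1
(1, -8) — d² to each: Site 0:482, Site 1:548, Site 2:181, Site 3:160, Site 4:113 → nearest is Site 4
(8, 13) — d² to each: Site 0:20, Site 1:2, Site 2:377, Site 3:986, Site 4:1009 → nearest is Site 1
(-9, -12) — d² to each: Site 0:970, Site 1:1000, Site 2:197, Site 3:4, Site 4:13 → nearest is Site 3
Tally — Site 1:2, Site 2:1, Site 3:1, Site 4:1. Site 1 captures the most (2).

Site 1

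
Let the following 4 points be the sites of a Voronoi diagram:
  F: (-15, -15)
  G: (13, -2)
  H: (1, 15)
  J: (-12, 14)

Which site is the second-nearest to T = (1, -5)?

Squared Euclidean distances:
|TF|² = (1−(-15))² + (-5−(-15))² = 256 + 100 = 356
|TG|² = (1−13)² + (-5−(-2))² = 144 + 9 = 153
|TH|² = (1−1)² + (-5−15)² = 0 + 400 = 400
|TJ|² = (1−(-12))² + (-5−14)² = 169 + 361 = 530
Sorted ascending: G, F, H, … — the second-nearest is F.

F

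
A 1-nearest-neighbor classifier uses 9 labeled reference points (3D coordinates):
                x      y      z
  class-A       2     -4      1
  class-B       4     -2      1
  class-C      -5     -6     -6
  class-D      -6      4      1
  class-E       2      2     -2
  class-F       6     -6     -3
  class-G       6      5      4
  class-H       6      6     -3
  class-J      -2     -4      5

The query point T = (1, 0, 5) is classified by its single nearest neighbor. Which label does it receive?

class-J

Squared Euclidean distances:
d²(T, class-A) = 1 + 16 + 16 = 33
d²(T, class-B) = 9 + 4 + 16 = 29
d²(T, class-C) = 36 + 36 + 121 = 193
d²(T, class-D) = 49 + 16 + 16 = 81
d²(T, class-E) = 1 + 4 + 49 = 54
d²(T, class-F) = 25 + 36 + 64 = 125
d²(T, class-G) = 25 + 25 + 1 = 51
d²(T, class-H) = 25 + 36 + 64 = 125
d²(T, class-J) = 9 + 16 + 0 = 25
Minimum is at class-J.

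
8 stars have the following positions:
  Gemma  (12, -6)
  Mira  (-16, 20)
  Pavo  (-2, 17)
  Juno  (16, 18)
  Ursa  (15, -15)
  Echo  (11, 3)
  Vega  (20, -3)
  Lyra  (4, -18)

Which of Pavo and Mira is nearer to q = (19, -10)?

Pavo

Compare squared distances:
d²(q, Pavo) = (19−(-2))² + (-10−17)² = 441 + 729 = 1170
d²(q, Mira) = (19−(-16))² + (-10−20)² = 1225 + 900 = 2125
1170 < 2125, so Pavo is closer.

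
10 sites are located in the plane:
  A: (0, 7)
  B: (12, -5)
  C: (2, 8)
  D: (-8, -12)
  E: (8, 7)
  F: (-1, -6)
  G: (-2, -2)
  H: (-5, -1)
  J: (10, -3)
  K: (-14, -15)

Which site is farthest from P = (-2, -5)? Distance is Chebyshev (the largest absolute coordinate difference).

B

d(P,A) = max(2, 12) = 12
d(P,B) = max(14, 0) = 14
d(P,C) = max(4, 13) = 13
d(P,D) = max(6, 7) = 7
d(P,E) = max(10, 12) = 12
d(P,F) = max(1, 1) = 1
d(P,G) = max(0, 3) = 3
d(P,H) = max(3, 4) = 4
d(P,J) = max(12, 2) = 12
d(P,K) = max(12, 10) = 12
The largest is to B.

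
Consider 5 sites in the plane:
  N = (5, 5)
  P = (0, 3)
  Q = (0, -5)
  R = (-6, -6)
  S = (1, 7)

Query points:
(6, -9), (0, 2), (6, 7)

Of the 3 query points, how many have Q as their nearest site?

1

(6, -9) — d² to each: N:197, P:180, Q:52, R:153, S:281 → nearest is Q
(0, 2) — d² to each: N:34, P:1, Q:49, R:100, S:26 → nearest is P
(6, 7) — d² to each: N:5, P:52, Q:180, R:313, S:25 → nearest is N
1 of the 3 points has Q as nearest.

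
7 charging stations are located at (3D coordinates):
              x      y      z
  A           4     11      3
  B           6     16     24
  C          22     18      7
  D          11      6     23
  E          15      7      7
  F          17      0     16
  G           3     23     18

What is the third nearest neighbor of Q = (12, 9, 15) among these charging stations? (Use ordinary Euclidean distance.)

F

Compare squared distances (the ordering matches that of the actual distances):
|QA|² = (12−4)² + (9−11)² + (15−3)² = 64 + 4 + 144 = 212
|QB|² = (12−6)² + (9−16)² + (15−24)² = 36 + 49 + 81 = 166
|QC|² = (12−22)² + (9−18)² + (15−7)² = 100 + 81 + 64 = 245
|QD|² = (12−11)² + (9−6)² + (15−23)² = 1 + 9 + 64 = 74
|QE|² = (12−15)² + (9−7)² + (15−7)² = 9 + 4 + 64 = 77
|QF|² = (12−17)² + (9−0)² + (15−16)² = 25 + 81 + 1 = 107
|QG|² = (12−3)² + (9−23)² + (15−18)² = 81 + 196 + 9 = 286
Sorted ascending: D, E, F, B, … — the third-nearest is F.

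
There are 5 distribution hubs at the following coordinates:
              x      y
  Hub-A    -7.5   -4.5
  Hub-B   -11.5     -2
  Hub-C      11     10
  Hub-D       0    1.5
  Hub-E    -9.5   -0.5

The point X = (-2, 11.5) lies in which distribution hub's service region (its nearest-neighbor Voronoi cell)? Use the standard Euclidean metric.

Hub-D

Since √ is increasing, it suffices to compare squared distances:
d²(X, Hub-A) = (-2−(-7.5))² + (11.5−(-4.5))² = 30.25 + 256 = 286.25
d²(X, Hub-B) = (-2−(-11.5))² + (11.5−(-2))² = 90.25 + 182.25 = 272.5
d²(X, Hub-C) = (-2−11)² + (11.5−10)² = 169 + 2.25 = 171.25
d²(X, Hub-D) = (-2−0)² + (11.5−1.5)² = 4 + 100 = 104
d²(X, Hub-E) = (-2−(-9.5))² + (11.5−(-0.5))² = 56.25 + 144 = 200.25
Hub-D is nearest.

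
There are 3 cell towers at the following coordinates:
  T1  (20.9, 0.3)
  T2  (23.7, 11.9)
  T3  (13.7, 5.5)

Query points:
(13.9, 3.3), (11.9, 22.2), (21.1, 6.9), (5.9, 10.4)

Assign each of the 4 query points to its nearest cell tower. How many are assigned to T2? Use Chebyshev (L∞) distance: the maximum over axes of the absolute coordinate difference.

(13.9, 3.3) — d to each: T1:7, T2:9.8, T3:2.2 → nearest is T3
(11.9, 22.2) — d to each: T1:21.9, T2:11.8, T3:16.7 → nearest is T2
(21.1, 6.9) — d to each: T1:6.6, T2:5, T3:7.4 → nearest is T2
(5.9, 10.4) — d to each: T1:15, T2:17.8, T3:7.8 → nearest is T3
2 of the 4 points have T2 as nearest.

2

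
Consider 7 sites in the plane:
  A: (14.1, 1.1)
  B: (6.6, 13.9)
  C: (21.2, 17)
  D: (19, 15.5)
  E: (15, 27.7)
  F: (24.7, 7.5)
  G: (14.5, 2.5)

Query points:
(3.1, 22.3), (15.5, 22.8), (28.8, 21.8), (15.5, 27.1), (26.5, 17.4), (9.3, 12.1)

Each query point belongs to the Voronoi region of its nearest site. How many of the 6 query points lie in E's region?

(3.1, 22.3) — d² to each: A:570.44, B:82.81, C:355.7, D:299.05, E:170.77, F:685.6, G:522 → nearest is B
(15.5, 22.8) — d² to each: A:472.85, B:158.42, C:66.13, D:65.54, E:24.26, F:318.73, G:413.09 → nearest is E
(28.8, 21.8) — d² to each: A:644.58, B:555.25, C:80.8, D:135.73, E:225.25, F:221.3, G:576.98 → nearest is C
(15.5, 27.1) — d² to each: A:677.96, B:253.45, C:134.5, D:146.81, E:0.61, F:468.8, G:606.16 → nearest is E
(26.5, 17.4) — d² to each: A:419.45, B:408.26, C:28.25, D:59.86, E:238.34, F:101.25, G:366.01 → nearest is C
(9.3, 12.1) — d² to each: A:144.04, B:10.53, C:165.62, D:105.65, E:275.85, F:258.32, G:119.2 → nearest is B
2 of the 6 points have E as nearest.

2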